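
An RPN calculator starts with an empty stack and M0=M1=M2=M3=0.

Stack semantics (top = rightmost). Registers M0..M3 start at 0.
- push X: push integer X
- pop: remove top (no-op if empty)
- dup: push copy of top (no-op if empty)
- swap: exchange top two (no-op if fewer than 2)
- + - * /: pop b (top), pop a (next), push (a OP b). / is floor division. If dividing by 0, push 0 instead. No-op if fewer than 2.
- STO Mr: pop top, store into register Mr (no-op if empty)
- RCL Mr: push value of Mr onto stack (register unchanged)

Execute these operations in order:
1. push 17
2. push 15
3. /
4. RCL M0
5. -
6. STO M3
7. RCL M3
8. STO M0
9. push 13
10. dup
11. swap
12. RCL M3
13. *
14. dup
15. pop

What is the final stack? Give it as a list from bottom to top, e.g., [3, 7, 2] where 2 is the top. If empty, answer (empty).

Answer: [13, 13]

Derivation:
After op 1 (push 17): stack=[17] mem=[0,0,0,0]
After op 2 (push 15): stack=[17,15] mem=[0,0,0,0]
After op 3 (/): stack=[1] mem=[0,0,0,0]
After op 4 (RCL M0): stack=[1,0] mem=[0,0,0,0]
After op 5 (-): stack=[1] mem=[0,0,0,0]
After op 6 (STO M3): stack=[empty] mem=[0,0,0,1]
After op 7 (RCL M3): stack=[1] mem=[0,0,0,1]
After op 8 (STO M0): stack=[empty] mem=[1,0,0,1]
After op 9 (push 13): stack=[13] mem=[1,0,0,1]
After op 10 (dup): stack=[13,13] mem=[1,0,0,1]
After op 11 (swap): stack=[13,13] mem=[1,0,0,1]
After op 12 (RCL M3): stack=[13,13,1] mem=[1,0,0,1]
After op 13 (*): stack=[13,13] mem=[1,0,0,1]
After op 14 (dup): stack=[13,13,13] mem=[1,0,0,1]
After op 15 (pop): stack=[13,13] mem=[1,0,0,1]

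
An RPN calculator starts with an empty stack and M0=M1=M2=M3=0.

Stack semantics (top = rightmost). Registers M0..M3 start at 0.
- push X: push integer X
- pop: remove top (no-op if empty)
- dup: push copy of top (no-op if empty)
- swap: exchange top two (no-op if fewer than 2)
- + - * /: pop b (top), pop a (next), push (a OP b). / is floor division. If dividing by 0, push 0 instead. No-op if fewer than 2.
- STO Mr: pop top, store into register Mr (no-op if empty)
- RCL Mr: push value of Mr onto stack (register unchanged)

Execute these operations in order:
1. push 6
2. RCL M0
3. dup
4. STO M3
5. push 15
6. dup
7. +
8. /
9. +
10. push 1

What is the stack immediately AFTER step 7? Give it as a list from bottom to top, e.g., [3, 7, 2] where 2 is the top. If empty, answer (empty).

After op 1 (push 6): stack=[6] mem=[0,0,0,0]
After op 2 (RCL M0): stack=[6,0] mem=[0,0,0,0]
After op 3 (dup): stack=[6,0,0] mem=[0,0,0,0]
After op 4 (STO M3): stack=[6,0] mem=[0,0,0,0]
After op 5 (push 15): stack=[6,0,15] mem=[0,0,0,0]
After op 6 (dup): stack=[6,0,15,15] mem=[0,0,0,0]
After op 7 (+): stack=[6,0,30] mem=[0,0,0,0]

[6, 0, 30]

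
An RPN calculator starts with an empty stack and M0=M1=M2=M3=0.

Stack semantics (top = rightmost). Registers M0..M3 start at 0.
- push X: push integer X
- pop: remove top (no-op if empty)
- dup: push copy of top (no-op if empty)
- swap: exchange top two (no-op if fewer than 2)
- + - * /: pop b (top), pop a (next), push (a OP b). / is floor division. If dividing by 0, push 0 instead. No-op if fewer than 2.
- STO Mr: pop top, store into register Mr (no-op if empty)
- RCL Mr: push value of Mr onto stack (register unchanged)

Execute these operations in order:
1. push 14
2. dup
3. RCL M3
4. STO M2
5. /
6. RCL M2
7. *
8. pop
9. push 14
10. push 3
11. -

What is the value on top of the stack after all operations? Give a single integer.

After op 1 (push 14): stack=[14] mem=[0,0,0,0]
After op 2 (dup): stack=[14,14] mem=[0,0,0,0]
After op 3 (RCL M3): stack=[14,14,0] mem=[0,0,0,0]
After op 4 (STO M2): stack=[14,14] mem=[0,0,0,0]
After op 5 (/): stack=[1] mem=[0,0,0,0]
After op 6 (RCL M2): stack=[1,0] mem=[0,0,0,0]
After op 7 (*): stack=[0] mem=[0,0,0,0]
After op 8 (pop): stack=[empty] mem=[0,0,0,0]
After op 9 (push 14): stack=[14] mem=[0,0,0,0]
After op 10 (push 3): stack=[14,3] mem=[0,0,0,0]
After op 11 (-): stack=[11] mem=[0,0,0,0]

Answer: 11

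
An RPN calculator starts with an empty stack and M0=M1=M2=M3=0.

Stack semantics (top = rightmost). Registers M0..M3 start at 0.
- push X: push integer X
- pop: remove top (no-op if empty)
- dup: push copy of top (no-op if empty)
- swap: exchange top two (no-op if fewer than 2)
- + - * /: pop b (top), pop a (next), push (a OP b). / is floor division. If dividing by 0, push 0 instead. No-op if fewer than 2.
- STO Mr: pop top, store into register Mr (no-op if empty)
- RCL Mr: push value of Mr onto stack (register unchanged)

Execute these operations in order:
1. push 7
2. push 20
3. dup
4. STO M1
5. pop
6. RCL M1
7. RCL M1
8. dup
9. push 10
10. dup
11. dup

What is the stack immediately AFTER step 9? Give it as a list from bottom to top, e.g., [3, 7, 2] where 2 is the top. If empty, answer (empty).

After op 1 (push 7): stack=[7] mem=[0,0,0,0]
After op 2 (push 20): stack=[7,20] mem=[0,0,0,0]
After op 3 (dup): stack=[7,20,20] mem=[0,0,0,0]
After op 4 (STO M1): stack=[7,20] mem=[0,20,0,0]
After op 5 (pop): stack=[7] mem=[0,20,0,0]
After op 6 (RCL M1): stack=[7,20] mem=[0,20,0,0]
After op 7 (RCL M1): stack=[7,20,20] mem=[0,20,0,0]
After op 8 (dup): stack=[7,20,20,20] mem=[0,20,0,0]
After op 9 (push 10): stack=[7,20,20,20,10] mem=[0,20,0,0]

[7, 20, 20, 20, 10]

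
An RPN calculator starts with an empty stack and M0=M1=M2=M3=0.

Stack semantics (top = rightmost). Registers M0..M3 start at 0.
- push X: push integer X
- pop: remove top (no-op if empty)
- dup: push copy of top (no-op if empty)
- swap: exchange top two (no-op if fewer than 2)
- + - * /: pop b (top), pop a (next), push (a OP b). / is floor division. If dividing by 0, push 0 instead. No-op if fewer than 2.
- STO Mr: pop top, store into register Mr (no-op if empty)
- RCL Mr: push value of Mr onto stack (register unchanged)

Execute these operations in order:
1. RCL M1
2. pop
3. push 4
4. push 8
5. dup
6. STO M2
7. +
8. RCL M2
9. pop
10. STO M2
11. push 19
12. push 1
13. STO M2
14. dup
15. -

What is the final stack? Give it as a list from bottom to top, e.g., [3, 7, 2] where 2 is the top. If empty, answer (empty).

Answer: [0]

Derivation:
After op 1 (RCL M1): stack=[0] mem=[0,0,0,0]
After op 2 (pop): stack=[empty] mem=[0,0,0,0]
After op 3 (push 4): stack=[4] mem=[0,0,0,0]
After op 4 (push 8): stack=[4,8] mem=[0,0,0,0]
After op 5 (dup): stack=[4,8,8] mem=[0,0,0,0]
After op 6 (STO M2): stack=[4,8] mem=[0,0,8,0]
After op 7 (+): stack=[12] mem=[0,0,8,0]
After op 8 (RCL M2): stack=[12,8] mem=[0,0,8,0]
After op 9 (pop): stack=[12] mem=[0,0,8,0]
After op 10 (STO M2): stack=[empty] mem=[0,0,12,0]
After op 11 (push 19): stack=[19] mem=[0,0,12,0]
After op 12 (push 1): stack=[19,1] mem=[0,0,12,0]
After op 13 (STO M2): stack=[19] mem=[0,0,1,0]
After op 14 (dup): stack=[19,19] mem=[0,0,1,0]
After op 15 (-): stack=[0] mem=[0,0,1,0]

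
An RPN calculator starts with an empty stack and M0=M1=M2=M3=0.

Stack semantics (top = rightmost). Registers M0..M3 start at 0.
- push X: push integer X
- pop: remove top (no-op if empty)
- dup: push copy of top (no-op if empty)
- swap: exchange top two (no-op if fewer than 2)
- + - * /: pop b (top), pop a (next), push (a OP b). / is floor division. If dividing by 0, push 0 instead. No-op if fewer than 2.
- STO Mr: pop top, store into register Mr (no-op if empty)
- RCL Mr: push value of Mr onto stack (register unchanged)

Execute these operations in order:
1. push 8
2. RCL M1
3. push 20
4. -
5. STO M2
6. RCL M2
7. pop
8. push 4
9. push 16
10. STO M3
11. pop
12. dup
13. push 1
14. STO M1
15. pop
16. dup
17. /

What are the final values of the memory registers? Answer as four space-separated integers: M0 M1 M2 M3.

After op 1 (push 8): stack=[8] mem=[0,0,0,0]
After op 2 (RCL M1): stack=[8,0] mem=[0,0,0,0]
After op 3 (push 20): stack=[8,0,20] mem=[0,0,0,0]
After op 4 (-): stack=[8,-20] mem=[0,0,0,0]
After op 5 (STO M2): stack=[8] mem=[0,0,-20,0]
After op 6 (RCL M2): stack=[8,-20] mem=[0,0,-20,0]
After op 7 (pop): stack=[8] mem=[0,0,-20,0]
After op 8 (push 4): stack=[8,4] mem=[0,0,-20,0]
After op 9 (push 16): stack=[8,4,16] mem=[0,0,-20,0]
After op 10 (STO M3): stack=[8,4] mem=[0,0,-20,16]
After op 11 (pop): stack=[8] mem=[0,0,-20,16]
After op 12 (dup): stack=[8,8] mem=[0,0,-20,16]
After op 13 (push 1): stack=[8,8,1] mem=[0,0,-20,16]
After op 14 (STO M1): stack=[8,8] mem=[0,1,-20,16]
After op 15 (pop): stack=[8] mem=[0,1,-20,16]
After op 16 (dup): stack=[8,8] mem=[0,1,-20,16]
After op 17 (/): stack=[1] mem=[0,1,-20,16]

Answer: 0 1 -20 16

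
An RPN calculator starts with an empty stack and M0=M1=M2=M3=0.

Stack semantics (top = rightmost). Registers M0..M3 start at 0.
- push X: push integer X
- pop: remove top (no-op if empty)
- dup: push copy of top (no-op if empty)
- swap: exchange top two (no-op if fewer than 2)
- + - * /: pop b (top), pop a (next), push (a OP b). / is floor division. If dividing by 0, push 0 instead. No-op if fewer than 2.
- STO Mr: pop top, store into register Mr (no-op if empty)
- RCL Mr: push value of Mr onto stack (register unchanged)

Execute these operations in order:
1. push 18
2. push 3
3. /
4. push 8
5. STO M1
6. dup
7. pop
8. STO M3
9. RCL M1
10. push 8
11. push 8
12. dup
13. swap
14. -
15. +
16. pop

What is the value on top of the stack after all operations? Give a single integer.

After op 1 (push 18): stack=[18] mem=[0,0,0,0]
After op 2 (push 3): stack=[18,3] mem=[0,0,0,0]
After op 3 (/): stack=[6] mem=[0,0,0,0]
After op 4 (push 8): stack=[6,8] mem=[0,0,0,0]
After op 5 (STO M1): stack=[6] mem=[0,8,0,0]
After op 6 (dup): stack=[6,6] mem=[0,8,0,0]
After op 7 (pop): stack=[6] mem=[0,8,0,0]
After op 8 (STO M3): stack=[empty] mem=[0,8,0,6]
After op 9 (RCL M1): stack=[8] mem=[0,8,0,6]
After op 10 (push 8): stack=[8,8] mem=[0,8,0,6]
After op 11 (push 8): stack=[8,8,8] mem=[0,8,0,6]
After op 12 (dup): stack=[8,8,8,8] mem=[0,8,0,6]
After op 13 (swap): stack=[8,8,8,8] mem=[0,8,0,6]
After op 14 (-): stack=[8,8,0] mem=[0,8,0,6]
After op 15 (+): stack=[8,8] mem=[0,8,0,6]
After op 16 (pop): stack=[8] mem=[0,8,0,6]

Answer: 8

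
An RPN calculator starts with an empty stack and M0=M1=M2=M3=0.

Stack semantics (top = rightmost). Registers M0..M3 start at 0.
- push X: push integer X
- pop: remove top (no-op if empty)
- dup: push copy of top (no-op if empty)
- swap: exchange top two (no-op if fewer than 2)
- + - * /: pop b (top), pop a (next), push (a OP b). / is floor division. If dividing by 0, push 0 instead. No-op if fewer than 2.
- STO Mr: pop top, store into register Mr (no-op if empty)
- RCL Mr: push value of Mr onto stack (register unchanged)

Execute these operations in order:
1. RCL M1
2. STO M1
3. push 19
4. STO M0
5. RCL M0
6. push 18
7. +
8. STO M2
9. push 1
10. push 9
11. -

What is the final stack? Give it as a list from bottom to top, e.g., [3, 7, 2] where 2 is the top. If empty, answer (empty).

After op 1 (RCL M1): stack=[0] mem=[0,0,0,0]
After op 2 (STO M1): stack=[empty] mem=[0,0,0,0]
After op 3 (push 19): stack=[19] mem=[0,0,0,0]
After op 4 (STO M0): stack=[empty] mem=[19,0,0,0]
After op 5 (RCL M0): stack=[19] mem=[19,0,0,0]
After op 6 (push 18): stack=[19,18] mem=[19,0,0,0]
After op 7 (+): stack=[37] mem=[19,0,0,0]
After op 8 (STO M2): stack=[empty] mem=[19,0,37,0]
After op 9 (push 1): stack=[1] mem=[19,0,37,0]
After op 10 (push 9): stack=[1,9] mem=[19,0,37,0]
After op 11 (-): stack=[-8] mem=[19,0,37,0]

Answer: [-8]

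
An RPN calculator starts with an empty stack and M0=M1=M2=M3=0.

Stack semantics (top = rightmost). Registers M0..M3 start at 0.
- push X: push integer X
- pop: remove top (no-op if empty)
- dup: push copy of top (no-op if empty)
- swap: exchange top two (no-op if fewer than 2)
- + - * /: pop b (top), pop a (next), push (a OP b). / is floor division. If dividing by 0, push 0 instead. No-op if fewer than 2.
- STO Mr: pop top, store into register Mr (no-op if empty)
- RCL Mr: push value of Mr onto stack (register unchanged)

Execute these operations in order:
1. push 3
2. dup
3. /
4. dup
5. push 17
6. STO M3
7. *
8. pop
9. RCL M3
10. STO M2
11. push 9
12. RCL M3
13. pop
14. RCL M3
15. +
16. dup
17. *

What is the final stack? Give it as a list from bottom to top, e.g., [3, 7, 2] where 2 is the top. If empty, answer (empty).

After op 1 (push 3): stack=[3] mem=[0,0,0,0]
After op 2 (dup): stack=[3,3] mem=[0,0,0,0]
After op 3 (/): stack=[1] mem=[0,0,0,0]
After op 4 (dup): stack=[1,1] mem=[0,0,0,0]
After op 5 (push 17): stack=[1,1,17] mem=[0,0,0,0]
After op 6 (STO M3): stack=[1,1] mem=[0,0,0,17]
After op 7 (*): stack=[1] mem=[0,0,0,17]
After op 8 (pop): stack=[empty] mem=[0,0,0,17]
After op 9 (RCL M3): stack=[17] mem=[0,0,0,17]
After op 10 (STO M2): stack=[empty] mem=[0,0,17,17]
After op 11 (push 9): stack=[9] mem=[0,0,17,17]
After op 12 (RCL M3): stack=[9,17] mem=[0,0,17,17]
After op 13 (pop): stack=[9] mem=[0,0,17,17]
After op 14 (RCL M3): stack=[9,17] mem=[0,0,17,17]
After op 15 (+): stack=[26] mem=[0,0,17,17]
After op 16 (dup): stack=[26,26] mem=[0,0,17,17]
After op 17 (*): stack=[676] mem=[0,0,17,17]

Answer: [676]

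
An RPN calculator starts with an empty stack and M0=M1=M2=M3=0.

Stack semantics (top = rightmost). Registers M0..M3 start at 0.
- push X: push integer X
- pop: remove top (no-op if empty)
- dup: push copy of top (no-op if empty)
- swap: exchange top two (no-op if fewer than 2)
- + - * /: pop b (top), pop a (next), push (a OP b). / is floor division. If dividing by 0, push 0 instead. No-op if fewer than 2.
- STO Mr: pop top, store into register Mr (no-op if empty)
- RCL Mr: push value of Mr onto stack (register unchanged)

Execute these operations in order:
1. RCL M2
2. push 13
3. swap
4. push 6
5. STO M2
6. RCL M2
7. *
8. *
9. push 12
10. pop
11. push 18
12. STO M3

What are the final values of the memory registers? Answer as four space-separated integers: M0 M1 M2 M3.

Answer: 0 0 6 18

Derivation:
After op 1 (RCL M2): stack=[0] mem=[0,0,0,0]
After op 2 (push 13): stack=[0,13] mem=[0,0,0,0]
After op 3 (swap): stack=[13,0] mem=[0,0,0,0]
After op 4 (push 6): stack=[13,0,6] mem=[0,0,0,0]
After op 5 (STO M2): stack=[13,0] mem=[0,0,6,0]
After op 6 (RCL M2): stack=[13,0,6] mem=[0,0,6,0]
After op 7 (*): stack=[13,0] mem=[0,0,6,0]
After op 8 (*): stack=[0] mem=[0,0,6,0]
After op 9 (push 12): stack=[0,12] mem=[0,0,6,0]
After op 10 (pop): stack=[0] mem=[0,0,6,0]
After op 11 (push 18): stack=[0,18] mem=[0,0,6,0]
After op 12 (STO M3): stack=[0] mem=[0,0,6,18]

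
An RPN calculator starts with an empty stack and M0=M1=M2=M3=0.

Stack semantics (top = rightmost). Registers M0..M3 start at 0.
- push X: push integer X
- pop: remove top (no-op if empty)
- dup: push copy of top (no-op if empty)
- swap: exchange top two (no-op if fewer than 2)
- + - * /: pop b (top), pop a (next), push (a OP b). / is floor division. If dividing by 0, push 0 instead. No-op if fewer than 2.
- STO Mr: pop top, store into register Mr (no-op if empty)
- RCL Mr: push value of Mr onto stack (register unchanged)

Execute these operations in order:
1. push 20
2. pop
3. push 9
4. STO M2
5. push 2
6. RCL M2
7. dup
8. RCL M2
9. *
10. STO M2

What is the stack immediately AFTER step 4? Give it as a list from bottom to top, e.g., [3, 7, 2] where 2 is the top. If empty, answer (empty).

After op 1 (push 20): stack=[20] mem=[0,0,0,0]
After op 2 (pop): stack=[empty] mem=[0,0,0,0]
After op 3 (push 9): stack=[9] mem=[0,0,0,0]
After op 4 (STO M2): stack=[empty] mem=[0,0,9,0]

(empty)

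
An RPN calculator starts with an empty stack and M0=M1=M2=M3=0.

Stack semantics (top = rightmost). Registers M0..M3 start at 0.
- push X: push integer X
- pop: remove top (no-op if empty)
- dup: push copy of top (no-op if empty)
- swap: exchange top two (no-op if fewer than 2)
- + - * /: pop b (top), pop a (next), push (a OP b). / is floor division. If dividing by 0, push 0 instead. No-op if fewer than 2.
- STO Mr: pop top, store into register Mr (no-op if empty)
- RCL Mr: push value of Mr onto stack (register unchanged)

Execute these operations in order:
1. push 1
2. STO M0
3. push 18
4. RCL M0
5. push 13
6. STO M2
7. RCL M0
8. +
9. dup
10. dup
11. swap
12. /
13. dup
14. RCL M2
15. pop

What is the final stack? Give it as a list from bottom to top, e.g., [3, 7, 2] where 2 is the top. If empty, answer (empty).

Answer: [18, 2, 1, 1]

Derivation:
After op 1 (push 1): stack=[1] mem=[0,0,0,0]
After op 2 (STO M0): stack=[empty] mem=[1,0,0,0]
After op 3 (push 18): stack=[18] mem=[1,0,0,0]
After op 4 (RCL M0): stack=[18,1] mem=[1,0,0,0]
After op 5 (push 13): stack=[18,1,13] mem=[1,0,0,0]
After op 6 (STO M2): stack=[18,1] mem=[1,0,13,0]
After op 7 (RCL M0): stack=[18,1,1] mem=[1,0,13,0]
After op 8 (+): stack=[18,2] mem=[1,0,13,0]
After op 9 (dup): stack=[18,2,2] mem=[1,0,13,0]
After op 10 (dup): stack=[18,2,2,2] mem=[1,0,13,0]
After op 11 (swap): stack=[18,2,2,2] mem=[1,0,13,0]
After op 12 (/): stack=[18,2,1] mem=[1,0,13,0]
After op 13 (dup): stack=[18,2,1,1] mem=[1,0,13,0]
After op 14 (RCL M2): stack=[18,2,1,1,13] mem=[1,0,13,0]
After op 15 (pop): stack=[18,2,1,1] mem=[1,0,13,0]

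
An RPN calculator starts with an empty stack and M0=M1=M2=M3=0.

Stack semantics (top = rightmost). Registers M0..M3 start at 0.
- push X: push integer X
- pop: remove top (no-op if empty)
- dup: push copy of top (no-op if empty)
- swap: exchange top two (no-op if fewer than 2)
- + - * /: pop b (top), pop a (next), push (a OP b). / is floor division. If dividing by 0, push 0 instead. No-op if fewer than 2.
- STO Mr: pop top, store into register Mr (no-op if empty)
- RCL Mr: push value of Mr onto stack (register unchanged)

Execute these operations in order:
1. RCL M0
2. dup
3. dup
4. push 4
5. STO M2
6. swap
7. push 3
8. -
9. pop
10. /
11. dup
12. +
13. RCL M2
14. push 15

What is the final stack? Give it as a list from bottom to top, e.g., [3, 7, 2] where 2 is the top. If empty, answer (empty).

After op 1 (RCL M0): stack=[0] mem=[0,0,0,0]
After op 2 (dup): stack=[0,0] mem=[0,0,0,0]
After op 3 (dup): stack=[0,0,0] mem=[0,0,0,0]
After op 4 (push 4): stack=[0,0,0,4] mem=[0,0,0,0]
After op 5 (STO M2): stack=[0,0,0] mem=[0,0,4,0]
After op 6 (swap): stack=[0,0,0] mem=[0,0,4,0]
After op 7 (push 3): stack=[0,0,0,3] mem=[0,0,4,0]
After op 8 (-): stack=[0,0,-3] mem=[0,0,4,0]
After op 9 (pop): stack=[0,0] mem=[0,0,4,0]
After op 10 (/): stack=[0] mem=[0,0,4,0]
After op 11 (dup): stack=[0,0] mem=[0,0,4,0]
After op 12 (+): stack=[0] mem=[0,0,4,0]
After op 13 (RCL M2): stack=[0,4] mem=[0,0,4,0]
After op 14 (push 15): stack=[0,4,15] mem=[0,0,4,0]

Answer: [0, 4, 15]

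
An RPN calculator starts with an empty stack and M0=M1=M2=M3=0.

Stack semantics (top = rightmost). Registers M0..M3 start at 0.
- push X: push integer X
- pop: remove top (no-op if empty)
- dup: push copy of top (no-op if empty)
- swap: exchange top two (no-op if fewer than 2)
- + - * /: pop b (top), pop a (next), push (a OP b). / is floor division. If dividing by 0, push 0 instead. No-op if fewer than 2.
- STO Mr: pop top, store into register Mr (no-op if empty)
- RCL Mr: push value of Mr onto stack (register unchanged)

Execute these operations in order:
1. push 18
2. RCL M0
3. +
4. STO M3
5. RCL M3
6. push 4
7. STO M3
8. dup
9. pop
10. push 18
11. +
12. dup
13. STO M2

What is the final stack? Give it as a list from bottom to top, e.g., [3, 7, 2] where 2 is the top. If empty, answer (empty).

After op 1 (push 18): stack=[18] mem=[0,0,0,0]
After op 2 (RCL M0): stack=[18,0] mem=[0,0,0,0]
After op 3 (+): stack=[18] mem=[0,0,0,0]
After op 4 (STO M3): stack=[empty] mem=[0,0,0,18]
After op 5 (RCL M3): stack=[18] mem=[0,0,0,18]
After op 6 (push 4): stack=[18,4] mem=[0,0,0,18]
After op 7 (STO M3): stack=[18] mem=[0,0,0,4]
After op 8 (dup): stack=[18,18] mem=[0,0,0,4]
After op 9 (pop): stack=[18] mem=[0,0,0,4]
After op 10 (push 18): stack=[18,18] mem=[0,0,0,4]
After op 11 (+): stack=[36] mem=[0,0,0,4]
After op 12 (dup): stack=[36,36] mem=[0,0,0,4]
After op 13 (STO M2): stack=[36] mem=[0,0,36,4]

Answer: [36]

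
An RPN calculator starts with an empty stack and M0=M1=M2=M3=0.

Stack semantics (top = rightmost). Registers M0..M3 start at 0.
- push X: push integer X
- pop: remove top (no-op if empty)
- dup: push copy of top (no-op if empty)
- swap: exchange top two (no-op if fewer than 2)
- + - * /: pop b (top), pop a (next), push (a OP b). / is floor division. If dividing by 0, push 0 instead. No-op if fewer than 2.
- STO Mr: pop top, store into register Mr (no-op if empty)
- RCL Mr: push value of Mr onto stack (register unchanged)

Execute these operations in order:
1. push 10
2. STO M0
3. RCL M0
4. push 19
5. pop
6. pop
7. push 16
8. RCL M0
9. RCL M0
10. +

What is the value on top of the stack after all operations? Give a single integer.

After op 1 (push 10): stack=[10] mem=[0,0,0,0]
After op 2 (STO M0): stack=[empty] mem=[10,0,0,0]
After op 3 (RCL M0): stack=[10] mem=[10,0,0,0]
After op 4 (push 19): stack=[10,19] mem=[10,0,0,0]
After op 5 (pop): stack=[10] mem=[10,0,0,0]
After op 6 (pop): stack=[empty] mem=[10,0,0,0]
After op 7 (push 16): stack=[16] mem=[10,0,0,0]
After op 8 (RCL M0): stack=[16,10] mem=[10,0,0,0]
After op 9 (RCL M0): stack=[16,10,10] mem=[10,0,0,0]
After op 10 (+): stack=[16,20] mem=[10,0,0,0]

Answer: 20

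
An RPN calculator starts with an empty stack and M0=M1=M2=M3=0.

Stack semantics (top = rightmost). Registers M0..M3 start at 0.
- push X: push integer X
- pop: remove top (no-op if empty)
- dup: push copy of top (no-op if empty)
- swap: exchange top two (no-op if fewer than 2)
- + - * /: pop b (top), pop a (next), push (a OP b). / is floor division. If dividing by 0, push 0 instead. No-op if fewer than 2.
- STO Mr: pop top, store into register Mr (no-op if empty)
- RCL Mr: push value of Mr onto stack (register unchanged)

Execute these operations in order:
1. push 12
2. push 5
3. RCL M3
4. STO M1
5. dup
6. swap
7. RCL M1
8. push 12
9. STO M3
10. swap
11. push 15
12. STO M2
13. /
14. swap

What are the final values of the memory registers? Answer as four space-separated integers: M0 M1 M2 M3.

After op 1 (push 12): stack=[12] mem=[0,0,0,0]
After op 2 (push 5): stack=[12,5] mem=[0,0,0,0]
After op 3 (RCL M3): stack=[12,5,0] mem=[0,0,0,0]
After op 4 (STO M1): stack=[12,5] mem=[0,0,0,0]
After op 5 (dup): stack=[12,5,5] mem=[0,0,0,0]
After op 6 (swap): stack=[12,5,5] mem=[0,0,0,0]
After op 7 (RCL M1): stack=[12,5,5,0] mem=[0,0,0,0]
After op 8 (push 12): stack=[12,5,5,0,12] mem=[0,0,0,0]
After op 9 (STO M3): stack=[12,5,5,0] mem=[0,0,0,12]
After op 10 (swap): stack=[12,5,0,5] mem=[0,0,0,12]
After op 11 (push 15): stack=[12,5,0,5,15] mem=[0,0,0,12]
After op 12 (STO M2): stack=[12,5,0,5] mem=[0,0,15,12]
After op 13 (/): stack=[12,5,0] mem=[0,0,15,12]
After op 14 (swap): stack=[12,0,5] mem=[0,0,15,12]

Answer: 0 0 15 12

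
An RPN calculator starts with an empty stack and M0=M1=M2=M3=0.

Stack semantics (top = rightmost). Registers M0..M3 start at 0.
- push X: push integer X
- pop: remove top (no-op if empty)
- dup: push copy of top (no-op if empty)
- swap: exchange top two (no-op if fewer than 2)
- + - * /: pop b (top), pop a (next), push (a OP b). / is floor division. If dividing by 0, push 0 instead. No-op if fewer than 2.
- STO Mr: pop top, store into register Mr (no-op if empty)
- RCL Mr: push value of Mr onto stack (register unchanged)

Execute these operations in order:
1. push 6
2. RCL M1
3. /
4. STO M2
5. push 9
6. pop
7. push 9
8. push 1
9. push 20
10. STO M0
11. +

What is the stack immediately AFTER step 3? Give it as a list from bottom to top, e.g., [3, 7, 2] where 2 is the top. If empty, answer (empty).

After op 1 (push 6): stack=[6] mem=[0,0,0,0]
After op 2 (RCL M1): stack=[6,0] mem=[0,0,0,0]
After op 3 (/): stack=[0] mem=[0,0,0,0]

[0]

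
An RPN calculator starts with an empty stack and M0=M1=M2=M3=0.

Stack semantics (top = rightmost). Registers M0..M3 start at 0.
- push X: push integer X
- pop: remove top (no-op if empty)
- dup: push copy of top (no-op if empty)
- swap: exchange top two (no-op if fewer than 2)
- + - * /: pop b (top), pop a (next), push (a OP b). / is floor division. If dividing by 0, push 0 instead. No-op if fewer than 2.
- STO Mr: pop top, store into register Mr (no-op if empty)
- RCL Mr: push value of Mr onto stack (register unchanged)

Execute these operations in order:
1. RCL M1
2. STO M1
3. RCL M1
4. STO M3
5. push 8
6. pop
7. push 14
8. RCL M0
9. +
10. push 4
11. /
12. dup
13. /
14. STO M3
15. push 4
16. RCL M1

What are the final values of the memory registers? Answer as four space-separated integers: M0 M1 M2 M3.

Answer: 0 0 0 1

Derivation:
After op 1 (RCL M1): stack=[0] mem=[0,0,0,0]
After op 2 (STO M1): stack=[empty] mem=[0,0,0,0]
After op 3 (RCL M1): stack=[0] mem=[0,0,0,0]
After op 4 (STO M3): stack=[empty] mem=[0,0,0,0]
After op 5 (push 8): stack=[8] mem=[0,0,0,0]
After op 6 (pop): stack=[empty] mem=[0,0,0,0]
After op 7 (push 14): stack=[14] mem=[0,0,0,0]
After op 8 (RCL M0): stack=[14,0] mem=[0,0,0,0]
After op 9 (+): stack=[14] mem=[0,0,0,0]
After op 10 (push 4): stack=[14,4] mem=[0,0,0,0]
After op 11 (/): stack=[3] mem=[0,0,0,0]
After op 12 (dup): stack=[3,3] mem=[0,0,0,0]
After op 13 (/): stack=[1] mem=[0,0,0,0]
After op 14 (STO M3): stack=[empty] mem=[0,0,0,1]
After op 15 (push 4): stack=[4] mem=[0,0,0,1]
After op 16 (RCL M1): stack=[4,0] mem=[0,0,0,1]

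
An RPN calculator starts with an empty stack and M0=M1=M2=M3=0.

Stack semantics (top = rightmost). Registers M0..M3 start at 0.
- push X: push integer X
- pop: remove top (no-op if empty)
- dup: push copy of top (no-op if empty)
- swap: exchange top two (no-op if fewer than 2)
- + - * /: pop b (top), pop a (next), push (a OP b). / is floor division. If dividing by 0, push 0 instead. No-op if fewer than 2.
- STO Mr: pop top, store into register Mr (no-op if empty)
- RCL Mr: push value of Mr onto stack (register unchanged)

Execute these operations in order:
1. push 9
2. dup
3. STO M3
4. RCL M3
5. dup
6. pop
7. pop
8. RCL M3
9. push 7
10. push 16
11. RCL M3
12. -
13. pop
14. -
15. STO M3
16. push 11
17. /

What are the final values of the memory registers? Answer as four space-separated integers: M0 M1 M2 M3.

After op 1 (push 9): stack=[9] mem=[0,0,0,0]
After op 2 (dup): stack=[9,9] mem=[0,0,0,0]
After op 3 (STO M3): stack=[9] mem=[0,0,0,9]
After op 4 (RCL M3): stack=[9,9] mem=[0,0,0,9]
After op 5 (dup): stack=[9,9,9] mem=[0,0,0,9]
After op 6 (pop): stack=[9,9] mem=[0,0,0,9]
After op 7 (pop): stack=[9] mem=[0,0,0,9]
After op 8 (RCL M3): stack=[9,9] mem=[0,0,0,9]
After op 9 (push 7): stack=[9,9,7] mem=[0,0,0,9]
After op 10 (push 16): stack=[9,9,7,16] mem=[0,0,0,9]
After op 11 (RCL M3): stack=[9,9,7,16,9] mem=[0,0,0,9]
After op 12 (-): stack=[9,9,7,7] mem=[0,0,0,9]
After op 13 (pop): stack=[9,9,7] mem=[0,0,0,9]
After op 14 (-): stack=[9,2] mem=[0,0,0,9]
After op 15 (STO M3): stack=[9] mem=[0,0,0,2]
After op 16 (push 11): stack=[9,11] mem=[0,0,0,2]
After op 17 (/): stack=[0] mem=[0,0,0,2]

Answer: 0 0 0 2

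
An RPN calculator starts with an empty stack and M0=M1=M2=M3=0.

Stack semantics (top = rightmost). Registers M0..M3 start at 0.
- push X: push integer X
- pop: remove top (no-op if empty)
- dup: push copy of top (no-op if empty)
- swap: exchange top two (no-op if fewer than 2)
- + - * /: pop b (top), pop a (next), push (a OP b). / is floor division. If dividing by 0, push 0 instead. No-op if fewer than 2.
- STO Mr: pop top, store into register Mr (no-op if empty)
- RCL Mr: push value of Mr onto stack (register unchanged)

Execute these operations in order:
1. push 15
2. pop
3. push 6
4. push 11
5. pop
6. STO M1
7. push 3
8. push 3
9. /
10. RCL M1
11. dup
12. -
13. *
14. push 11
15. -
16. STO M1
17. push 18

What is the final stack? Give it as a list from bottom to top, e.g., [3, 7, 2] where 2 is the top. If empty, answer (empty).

Answer: [18]

Derivation:
After op 1 (push 15): stack=[15] mem=[0,0,0,0]
After op 2 (pop): stack=[empty] mem=[0,0,0,0]
After op 3 (push 6): stack=[6] mem=[0,0,0,0]
After op 4 (push 11): stack=[6,11] mem=[0,0,0,0]
After op 5 (pop): stack=[6] mem=[0,0,0,0]
After op 6 (STO M1): stack=[empty] mem=[0,6,0,0]
After op 7 (push 3): stack=[3] mem=[0,6,0,0]
After op 8 (push 3): stack=[3,3] mem=[0,6,0,0]
After op 9 (/): stack=[1] mem=[0,6,0,0]
After op 10 (RCL M1): stack=[1,6] mem=[0,6,0,0]
After op 11 (dup): stack=[1,6,6] mem=[0,6,0,0]
After op 12 (-): stack=[1,0] mem=[0,6,0,0]
After op 13 (*): stack=[0] mem=[0,6,0,0]
After op 14 (push 11): stack=[0,11] mem=[0,6,0,0]
After op 15 (-): stack=[-11] mem=[0,6,0,0]
After op 16 (STO M1): stack=[empty] mem=[0,-11,0,0]
After op 17 (push 18): stack=[18] mem=[0,-11,0,0]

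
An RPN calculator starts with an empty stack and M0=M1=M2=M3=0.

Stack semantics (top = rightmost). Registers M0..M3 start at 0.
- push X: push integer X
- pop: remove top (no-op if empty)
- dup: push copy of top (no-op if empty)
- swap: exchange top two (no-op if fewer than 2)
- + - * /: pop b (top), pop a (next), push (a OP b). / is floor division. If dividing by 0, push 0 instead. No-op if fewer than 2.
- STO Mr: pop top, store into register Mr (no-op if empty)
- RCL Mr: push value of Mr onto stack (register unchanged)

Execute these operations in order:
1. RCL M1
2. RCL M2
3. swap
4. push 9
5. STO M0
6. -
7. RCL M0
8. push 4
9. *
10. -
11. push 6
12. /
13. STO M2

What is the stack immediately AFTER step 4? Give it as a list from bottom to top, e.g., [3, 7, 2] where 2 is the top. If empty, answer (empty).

After op 1 (RCL M1): stack=[0] mem=[0,0,0,0]
After op 2 (RCL M2): stack=[0,0] mem=[0,0,0,0]
After op 3 (swap): stack=[0,0] mem=[0,0,0,0]
After op 4 (push 9): stack=[0,0,9] mem=[0,0,0,0]

[0, 0, 9]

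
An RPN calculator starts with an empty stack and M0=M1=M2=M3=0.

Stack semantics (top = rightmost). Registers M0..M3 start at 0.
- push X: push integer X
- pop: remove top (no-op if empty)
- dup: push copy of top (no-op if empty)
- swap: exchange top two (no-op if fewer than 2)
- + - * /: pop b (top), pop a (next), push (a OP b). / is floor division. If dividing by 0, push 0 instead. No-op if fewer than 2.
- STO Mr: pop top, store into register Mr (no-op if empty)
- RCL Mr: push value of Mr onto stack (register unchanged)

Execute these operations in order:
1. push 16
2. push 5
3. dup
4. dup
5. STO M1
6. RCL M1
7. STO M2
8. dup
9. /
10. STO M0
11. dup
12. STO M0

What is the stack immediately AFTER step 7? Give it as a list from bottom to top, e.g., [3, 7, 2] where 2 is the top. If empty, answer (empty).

After op 1 (push 16): stack=[16] mem=[0,0,0,0]
After op 2 (push 5): stack=[16,5] mem=[0,0,0,0]
After op 3 (dup): stack=[16,5,5] mem=[0,0,0,0]
After op 4 (dup): stack=[16,5,5,5] mem=[0,0,0,0]
After op 5 (STO M1): stack=[16,5,5] mem=[0,5,0,0]
After op 6 (RCL M1): stack=[16,5,5,5] mem=[0,5,0,0]
After op 7 (STO M2): stack=[16,5,5] mem=[0,5,5,0]

[16, 5, 5]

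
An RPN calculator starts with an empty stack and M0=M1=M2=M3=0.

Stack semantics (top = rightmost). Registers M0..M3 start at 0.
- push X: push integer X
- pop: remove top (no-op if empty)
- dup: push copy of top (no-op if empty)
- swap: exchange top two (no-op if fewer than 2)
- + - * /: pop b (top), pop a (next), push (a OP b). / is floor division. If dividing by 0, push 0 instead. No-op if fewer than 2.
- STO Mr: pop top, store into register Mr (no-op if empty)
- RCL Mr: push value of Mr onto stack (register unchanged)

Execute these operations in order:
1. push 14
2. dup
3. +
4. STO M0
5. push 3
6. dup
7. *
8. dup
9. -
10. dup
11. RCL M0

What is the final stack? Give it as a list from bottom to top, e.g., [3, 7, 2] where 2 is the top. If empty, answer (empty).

After op 1 (push 14): stack=[14] mem=[0,0,0,0]
After op 2 (dup): stack=[14,14] mem=[0,0,0,0]
After op 3 (+): stack=[28] mem=[0,0,0,0]
After op 4 (STO M0): stack=[empty] mem=[28,0,0,0]
After op 5 (push 3): stack=[3] mem=[28,0,0,0]
After op 6 (dup): stack=[3,3] mem=[28,0,0,0]
After op 7 (*): stack=[9] mem=[28,0,0,0]
After op 8 (dup): stack=[9,9] mem=[28,0,0,0]
After op 9 (-): stack=[0] mem=[28,0,0,0]
After op 10 (dup): stack=[0,0] mem=[28,0,0,0]
After op 11 (RCL M0): stack=[0,0,28] mem=[28,0,0,0]

Answer: [0, 0, 28]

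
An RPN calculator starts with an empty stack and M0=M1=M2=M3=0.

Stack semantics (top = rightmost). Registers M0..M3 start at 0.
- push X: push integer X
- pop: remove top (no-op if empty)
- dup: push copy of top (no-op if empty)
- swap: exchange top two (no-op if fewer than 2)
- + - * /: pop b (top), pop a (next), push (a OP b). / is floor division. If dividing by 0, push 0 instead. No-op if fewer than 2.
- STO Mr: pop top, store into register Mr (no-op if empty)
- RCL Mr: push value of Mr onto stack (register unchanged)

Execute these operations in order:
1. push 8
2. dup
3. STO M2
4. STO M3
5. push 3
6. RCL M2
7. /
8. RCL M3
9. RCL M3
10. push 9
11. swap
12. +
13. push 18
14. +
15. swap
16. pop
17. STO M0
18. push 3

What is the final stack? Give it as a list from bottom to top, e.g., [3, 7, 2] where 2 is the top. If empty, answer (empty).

After op 1 (push 8): stack=[8] mem=[0,0,0,0]
After op 2 (dup): stack=[8,8] mem=[0,0,0,0]
After op 3 (STO M2): stack=[8] mem=[0,0,8,0]
After op 4 (STO M3): stack=[empty] mem=[0,0,8,8]
After op 5 (push 3): stack=[3] mem=[0,0,8,8]
After op 6 (RCL M2): stack=[3,8] mem=[0,0,8,8]
After op 7 (/): stack=[0] mem=[0,0,8,8]
After op 8 (RCL M3): stack=[0,8] mem=[0,0,8,8]
After op 9 (RCL M3): stack=[0,8,8] mem=[0,0,8,8]
After op 10 (push 9): stack=[0,8,8,9] mem=[0,0,8,8]
After op 11 (swap): stack=[0,8,9,8] mem=[0,0,8,8]
After op 12 (+): stack=[0,8,17] mem=[0,0,8,8]
After op 13 (push 18): stack=[0,8,17,18] mem=[0,0,8,8]
After op 14 (+): stack=[0,8,35] mem=[0,0,8,8]
After op 15 (swap): stack=[0,35,8] mem=[0,0,8,8]
After op 16 (pop): stack=[0,35] mem=[0,0,8,8]
After op 17 (STO M0): stack=[0] mem=[35,0,8,8]
After op 18 (push 3): stack=[0,3] mem=[35,0,8,8]

Answer: [0, 3]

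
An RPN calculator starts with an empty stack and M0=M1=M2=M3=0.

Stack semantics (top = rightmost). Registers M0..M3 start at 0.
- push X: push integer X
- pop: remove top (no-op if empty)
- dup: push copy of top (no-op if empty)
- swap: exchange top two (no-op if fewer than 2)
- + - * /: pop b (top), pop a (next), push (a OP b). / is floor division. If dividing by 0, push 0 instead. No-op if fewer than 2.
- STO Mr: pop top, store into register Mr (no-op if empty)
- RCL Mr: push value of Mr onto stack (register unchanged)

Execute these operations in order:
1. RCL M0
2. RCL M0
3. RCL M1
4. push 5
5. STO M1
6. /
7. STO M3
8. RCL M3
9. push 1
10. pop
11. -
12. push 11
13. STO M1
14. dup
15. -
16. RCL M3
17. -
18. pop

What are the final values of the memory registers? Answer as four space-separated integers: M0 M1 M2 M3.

After op 1 (RCL M0): stack=[0] mem=[0,0,0,0]
After op 2 (RCL M0): stack=[0,0] mem=[0,0,0,0]
After op 3 (RCL M1): stack=[0,0,0] mem=[0,0,0,0]
After op 4 (push 5): stack=[0,0,0,5] mem=[0,0,0,0]
After op 5 (STO M1): stack=[0,0,0] mem=[0,5,0,0]
After op 6 (/): stack=[0,0] mem=[0,5,0,0]
After op 7 (STO M3): stack=[0] mem=[0,5,0,0]
After op 8 (RCL M3): stack=[0,0] mem=[0,5,0,0]
After op 9 (push 1): stack=[0,0,1] mem=[0,5,0,0]
After op 10 (pop): stack=[0,0] mem=[0,5,0,0]
After op 11 (-): stack=[0] mem=[0,5,0,0]
After op 12 (push 11): stack=[0,11] mem=[0,5,0,0]
After op 13 (STO M1): stack=[0] mem=[0,11,0,0]
After op 14 (dup): stack=[0,0] mem=[0,11,0,0]
After op 15 (-): stack=[0] mem=[0,11,0,0]
After op 16 (RCL M3): stack=[0,0] mem=[0,11,0,0]
After op 17 (-): stack=[0] mem=[0,11,0,0]
After op 18 (pop): stack=[empty] mem=[0,11,0,0]

Answer: 0 11 0 0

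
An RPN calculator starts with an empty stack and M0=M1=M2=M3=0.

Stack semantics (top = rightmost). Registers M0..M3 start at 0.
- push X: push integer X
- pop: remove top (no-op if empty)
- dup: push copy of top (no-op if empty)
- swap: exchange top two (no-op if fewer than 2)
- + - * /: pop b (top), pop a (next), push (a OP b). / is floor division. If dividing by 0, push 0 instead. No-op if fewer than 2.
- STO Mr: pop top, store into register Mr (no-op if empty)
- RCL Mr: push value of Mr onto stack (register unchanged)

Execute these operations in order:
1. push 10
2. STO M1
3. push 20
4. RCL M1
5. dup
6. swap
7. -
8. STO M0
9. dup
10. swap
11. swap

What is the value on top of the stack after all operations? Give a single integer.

Answer: 20

Derivation:
After op 1 (push 10): stack=[10] mem=[0,0,0,0]
After op 2 (STO M1): stack=[empty] mem=[0,10,0,0]
After op 3 (push 20): stack=[20] mem=[0,10,0,0]
After op 4 (RCL M1): stack=[20,10] mem=[0,10,0,0]
After op 5 (dup): stack=[20,10,10] mem=[0,10,0,0]
After op 6 (swap): stack=[20,10,10] mem=[0,10,0,0]
After op 7 (-): stack=[20,0] mem=[0,10,0,0]
After op 8 (STO M0): stack=[20] mem=[0,10,0,0]
After op 9 (dup): stack=[20,20] mem=[0,10,0,0]
After op 10 (swap): stack=[20,20] mem=[0,10,0,0]
After op 11 (swap): stack=[20,20] mem=[0,10,0,0]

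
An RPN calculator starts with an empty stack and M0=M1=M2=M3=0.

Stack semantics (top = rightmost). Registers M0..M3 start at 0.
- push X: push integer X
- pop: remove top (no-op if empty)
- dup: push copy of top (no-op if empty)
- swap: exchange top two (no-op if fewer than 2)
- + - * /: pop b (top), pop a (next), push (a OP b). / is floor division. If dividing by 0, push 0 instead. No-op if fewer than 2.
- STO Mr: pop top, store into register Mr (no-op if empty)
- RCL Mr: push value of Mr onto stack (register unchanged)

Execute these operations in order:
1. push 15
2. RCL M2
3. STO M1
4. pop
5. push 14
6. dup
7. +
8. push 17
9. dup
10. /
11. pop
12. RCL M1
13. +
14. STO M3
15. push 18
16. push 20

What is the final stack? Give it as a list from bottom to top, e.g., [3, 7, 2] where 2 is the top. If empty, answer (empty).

After op 1 (push 15): stack=[15] mem=[0,0,0,0]
After op 2 (RCL M2): stack=[15,0] mem=[0,0,0,0]
After op 3 (STO M1): stack=[15] mem=[0,0,0,0]
After op 4 (pop): stack=[empty] mem=[0,0,0,0]
After op 5 (push 14): stack=[14] mem=[0,0,0,0]
After op 6 (dup): stack=[14,14] mem=[0,0,0,0]
After op 7 (+): stack=[28] mem=[0,0,0,0]
After op 8 (push 17): stack=[28,17] mem=[0,0,0,0]
After op 9 (dup): stack=[28,17,17] mem=[0,0,0,0]
After op 10 (/): stack=[28,1] mem=[0,0,0,0]
After op 11 (pop): stack=[28] mem=[0,0,0,0]
After op 12 (RCL M1): stack=[28,0] mem=[0,0,0,0]
After op 13 (+): stack=[28] mem=[0,0,0,0]
After op 14 (STO M3): stack=[empty] mem=[0,0,0,28]
After op 15 (push 18): stack=[18] mem=[0,0,0,28]
After op 16 (push 20): stack=[18,20] mem=[0,0,0,28]

Answer: [18, 20]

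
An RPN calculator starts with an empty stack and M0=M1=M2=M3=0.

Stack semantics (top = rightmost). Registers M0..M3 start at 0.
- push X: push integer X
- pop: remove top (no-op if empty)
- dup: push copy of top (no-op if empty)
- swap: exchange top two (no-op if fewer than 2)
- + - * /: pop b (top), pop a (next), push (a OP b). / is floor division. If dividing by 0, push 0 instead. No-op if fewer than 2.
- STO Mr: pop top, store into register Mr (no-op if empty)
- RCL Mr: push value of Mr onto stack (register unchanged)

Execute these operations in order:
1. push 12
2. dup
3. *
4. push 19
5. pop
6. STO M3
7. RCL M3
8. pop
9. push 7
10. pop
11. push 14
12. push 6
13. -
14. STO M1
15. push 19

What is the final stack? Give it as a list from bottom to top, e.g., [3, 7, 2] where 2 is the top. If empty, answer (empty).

After op 1 (push 12): stack=[12] mem=[0,0,0,0]
After op 2 (dup): stack=[12,12] mem=[0,0,0,0]
After op 3 (*): stack=[144] mem=[0,0,0,0]
After op 4 (push 19): stack=[144,19] mem=[0,0,0,0]
After op 5 (pop): stack=[144] mem=[0,0,0,0]
After op 6 (STO M3): stack=[empty] mem=[0,0,0,144]
After op 7 (RCL M3): stack=[144] mem=[0,0,0,144]
After op 8 (pop): stack=[empty] mem=[0,0,0,144]
After op 9 (push 7): stack=[7] mem=[0,0,0,144]
After op 10 (pop): stack=[empty] mem=[0,0,0,144]
After op 11 (push 14): stack=[14] mem=[0,0,0,144]
After op 12 (push 6): stack=[14,6] mem=[0,0,0,144]
After op 13 (-): stack=[8] mem=[0,0,0,144]
After op 14 (STO M1): stack=[empty] mem=[0,8,0,144]
After op 15 (push 19): stack=[19] mem=[0,8,0,144]

Answer: [19]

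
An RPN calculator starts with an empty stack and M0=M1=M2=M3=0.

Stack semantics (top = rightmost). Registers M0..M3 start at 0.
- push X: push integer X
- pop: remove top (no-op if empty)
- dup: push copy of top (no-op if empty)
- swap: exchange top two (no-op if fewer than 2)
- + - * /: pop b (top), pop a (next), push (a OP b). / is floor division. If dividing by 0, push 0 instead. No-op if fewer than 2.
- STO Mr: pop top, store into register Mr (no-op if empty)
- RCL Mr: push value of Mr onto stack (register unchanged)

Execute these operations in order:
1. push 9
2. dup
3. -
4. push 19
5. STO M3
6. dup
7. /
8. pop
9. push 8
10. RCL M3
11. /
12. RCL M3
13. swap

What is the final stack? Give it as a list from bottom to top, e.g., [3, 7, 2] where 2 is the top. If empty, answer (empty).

After op 1 (push 9): stack=[9] mem=[0,0,0,0]
After op 2 (dup): stack=[9,9] mem=[0,0,0,0]
After op 3 (-): stack=[0] mem=[0,0,0,0]
After op 4 (push 19): stack=[0,19] mem=[0,0,0,0]
After op 5 (STO M3): stack=[0] mem=[0,0,0,19]
After op 6 (dup): stack=[0,0] mem=[0,0,0,19]
After op 7 (/): stack=[0] mem=[0,0,0,19]
After op 8 (pop): stack=[empty] mem=[0,0,0,19]
After op 9 (push 8): stack=[8] mem=[0,0,0,19]
After op 10 (RCL M3): stack=[8,19] mem=[0,0,0,19]
After op 11 (/): stack=[0] mem=[0,0,0,19]
After op 12 (RCL M3): stack=[0,19] mem=[0,0,0,19]
After op 13 (swap): stack=[19,0] mem=[0,0,0,19]

Answer: [19, 0]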